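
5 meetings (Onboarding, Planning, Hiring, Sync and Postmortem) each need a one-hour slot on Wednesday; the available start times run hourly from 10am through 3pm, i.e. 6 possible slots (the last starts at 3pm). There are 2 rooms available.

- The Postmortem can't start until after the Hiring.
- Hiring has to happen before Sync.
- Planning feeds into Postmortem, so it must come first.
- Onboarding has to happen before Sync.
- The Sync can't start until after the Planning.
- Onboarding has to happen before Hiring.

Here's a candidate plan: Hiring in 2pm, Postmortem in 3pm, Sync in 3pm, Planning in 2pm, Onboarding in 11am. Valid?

Yes

Hiring has to happen before Sync — holds.
Planning feeds into Postmortem, so it must come first — holds.
The Postmortem can't start until after the Hiring — holds.
Onboarding has to happen before Sync — holds.
There are 2 rooms available — holds.
Onboarding has to happen before Hiring — holds.
The Sync can't start until after the Planning — holds.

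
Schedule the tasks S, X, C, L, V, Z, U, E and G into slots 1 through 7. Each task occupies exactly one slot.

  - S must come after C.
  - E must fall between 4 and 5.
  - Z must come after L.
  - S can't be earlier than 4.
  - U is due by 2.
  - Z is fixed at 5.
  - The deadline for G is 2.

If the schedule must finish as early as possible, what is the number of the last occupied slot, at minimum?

slot 5

The precedence chain requires at least 2 distinct slots.
Z can't be placed before 5, so the schedule must run through at least slot 5.
5 works (last occupied slot: 5): for example G in 1; S in 4; Z in 5; E in 4; L in 1; V in 1; X in 1; U in 1; C in 1.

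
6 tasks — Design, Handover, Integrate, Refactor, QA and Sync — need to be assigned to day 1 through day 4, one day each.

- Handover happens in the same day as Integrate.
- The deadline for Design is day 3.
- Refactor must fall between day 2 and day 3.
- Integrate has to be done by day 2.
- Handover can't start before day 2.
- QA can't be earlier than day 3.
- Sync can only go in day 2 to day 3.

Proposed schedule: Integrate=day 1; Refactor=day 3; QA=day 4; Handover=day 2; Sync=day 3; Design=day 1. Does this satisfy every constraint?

Sync can only go in day 2 to day 3 — holds.
Integrate has to be done by day 2 — holds.
Handover happens in the same day as Integrate — violated.
Refactor must fall between day 2 and day 3 — holds.
QA can't be earlier than day 3 — holds.
Handover can't start before day 2 — holds.
The deadline for Design is day 3 — holds.

No. Handover happens in the same day as Integrate is not satisfied.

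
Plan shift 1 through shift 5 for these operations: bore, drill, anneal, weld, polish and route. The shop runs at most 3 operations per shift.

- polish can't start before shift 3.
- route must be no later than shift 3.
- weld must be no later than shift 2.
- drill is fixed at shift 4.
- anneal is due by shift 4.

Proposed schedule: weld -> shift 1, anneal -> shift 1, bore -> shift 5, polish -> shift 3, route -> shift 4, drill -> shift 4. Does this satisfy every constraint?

No. route must be no later than shift 3 is not satisfied.

anneal is due by shift 4 — holds.
route must be no later than shift 3 — violated.
The shop runs at most 3 operations per shift — holds.
weld must be no later than shift 2 — holds.
polish can't start before shift 3 — holds.
drill is fixed at shift 4 — holds.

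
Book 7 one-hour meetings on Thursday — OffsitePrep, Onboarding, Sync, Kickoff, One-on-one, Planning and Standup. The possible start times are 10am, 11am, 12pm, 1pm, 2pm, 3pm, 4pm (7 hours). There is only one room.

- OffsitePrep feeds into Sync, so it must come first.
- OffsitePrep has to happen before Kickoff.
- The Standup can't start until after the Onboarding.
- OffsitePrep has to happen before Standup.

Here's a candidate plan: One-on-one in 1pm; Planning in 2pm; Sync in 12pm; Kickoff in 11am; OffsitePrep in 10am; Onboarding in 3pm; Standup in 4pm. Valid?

The Standup can't start until after the Onboarding — holds.
OffsitePrep has to happen before Kickoff — holds.
There is only one room — holds.
OffsitePrep feeds into Sync, so it must come first — holds.
OffsitePrep has to happen before Standup — holds.

Valid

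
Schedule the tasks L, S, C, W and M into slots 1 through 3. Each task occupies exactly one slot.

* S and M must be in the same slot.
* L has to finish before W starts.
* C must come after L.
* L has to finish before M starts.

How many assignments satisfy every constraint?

9

Splitting on L: it can be 1 (8), 2 (1). Listing each branch's schedules as (S, C, W, M):
L=1: (2,2,2,2) (2,2,3,2) (2,3,2,2) (2,3,3,2) (3,2,2,3) (3,2,3,3) (3,3,2,3) (3,3,3,3) — 8.
L=2: (3,3,3,3) — 1.
Summing: 8 + 1 = 9.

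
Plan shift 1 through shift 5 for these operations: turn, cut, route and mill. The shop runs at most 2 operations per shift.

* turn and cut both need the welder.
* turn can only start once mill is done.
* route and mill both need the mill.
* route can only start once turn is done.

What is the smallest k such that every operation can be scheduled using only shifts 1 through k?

3 shifts

The precedence chain requires at least 3 distinct shifts.
With at most 2 per shift and 4 operations, at least 2 shifts are needed.
3 works (last occupied shift: shift 3): for example cut=shift 1; mill=shift 1; turn=shift 2; route=shift 3.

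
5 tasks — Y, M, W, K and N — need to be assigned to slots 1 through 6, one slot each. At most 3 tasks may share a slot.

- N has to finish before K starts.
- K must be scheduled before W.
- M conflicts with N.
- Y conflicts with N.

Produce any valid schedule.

N in 1, W in 3, Y in 2, M in 2, K in 2

Checking: N(1) before K(2); K(2) before W(3); M(2) != N(1); Y(2) != N(1); max 3 per slot (cap 3).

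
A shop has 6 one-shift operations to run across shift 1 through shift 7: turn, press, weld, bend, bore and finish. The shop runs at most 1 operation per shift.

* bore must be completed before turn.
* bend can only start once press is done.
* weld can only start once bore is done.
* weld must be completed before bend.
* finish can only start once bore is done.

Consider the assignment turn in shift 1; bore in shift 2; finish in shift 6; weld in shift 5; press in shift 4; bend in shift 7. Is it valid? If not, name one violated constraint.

Invalid. bore must be completed before turn.

bend can only start once press is done — holds.
finish can only start once bore is done — holds.
weld must be completed before bend — holds.
weld can only start once bore is done — holds.
bore must be completed before turn — violated.
The shop runs at most 1 operation per shift — holds.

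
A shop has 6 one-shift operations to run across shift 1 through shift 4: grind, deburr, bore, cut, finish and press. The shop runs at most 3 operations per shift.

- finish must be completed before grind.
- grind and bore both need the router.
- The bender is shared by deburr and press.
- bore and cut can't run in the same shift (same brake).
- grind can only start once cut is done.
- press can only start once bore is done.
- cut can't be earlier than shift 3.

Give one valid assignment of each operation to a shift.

bore -> shift 1, deburr -> shift 1, grind -> shift 4, press -> shift 2, cut -> shift 3, finish -> shift 1

Checking: bore(shift 1) before press(shift 2); cut(shift 3) before grind(shift 4); finish(shift 1) before grind(shift 4); bore(shift 1) != cut(shift 3); deburr(shift 1) != press(shift 2); grind(shift 4) != bore(shift 1); cut=shift 3 in [shift 3,shift 4]; max 3 per shift (cap 3).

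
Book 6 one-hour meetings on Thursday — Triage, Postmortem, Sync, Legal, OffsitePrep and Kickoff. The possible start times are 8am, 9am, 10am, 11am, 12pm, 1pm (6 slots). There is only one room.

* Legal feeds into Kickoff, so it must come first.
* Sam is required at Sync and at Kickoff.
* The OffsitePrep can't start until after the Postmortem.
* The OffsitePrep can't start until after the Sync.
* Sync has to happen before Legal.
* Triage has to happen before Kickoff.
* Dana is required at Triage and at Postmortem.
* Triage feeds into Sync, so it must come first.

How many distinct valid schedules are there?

Splitting on Triage: it can be 8am (9), 9am (3). Listing each branch's schedules as (Postmortem, Sync, Legal, OffsitePrep, Kickoff):
Triage=8am: (9am,10am,11am,12pm,1pm) (9am,10am,11am,1pm,12pm) (9am,10am,12pm,11am,1pm) (10am,9am,11am,12pm,1pm) (10am,9am,11am,1pm,12pm) (10am,9am,12pm,11am,1pm) (11am,9am,10am,12pm,1pm) (11am,9am,10am,1pm,12pm) (12pm,9am,10am,1pm,11am) — 9.
Triage=9am: (8am,10am,11am,12pm,1pm) (8am,10am,11am,1pm,12pm) (8am,10am,12pm,11am,1pm) — 3.
Summing: 9 + 3 = 12.

12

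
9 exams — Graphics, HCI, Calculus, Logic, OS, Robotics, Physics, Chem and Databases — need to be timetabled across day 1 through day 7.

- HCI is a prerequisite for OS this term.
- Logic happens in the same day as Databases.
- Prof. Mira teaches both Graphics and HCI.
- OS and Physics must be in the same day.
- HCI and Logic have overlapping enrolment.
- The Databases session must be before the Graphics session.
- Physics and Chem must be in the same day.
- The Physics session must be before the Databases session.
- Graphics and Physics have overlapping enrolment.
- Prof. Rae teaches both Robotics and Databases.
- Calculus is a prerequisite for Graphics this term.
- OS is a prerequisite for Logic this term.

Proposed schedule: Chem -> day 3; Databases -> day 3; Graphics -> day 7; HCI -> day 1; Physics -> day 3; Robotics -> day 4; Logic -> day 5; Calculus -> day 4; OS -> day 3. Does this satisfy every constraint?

The Databases session must be before the Graphics session — holds.
Logic happens in the same day as Databases — violated.
The Physics session must be before the Databases session — violated.
HCI and Logic have overlapping enrolment — holds.
OS and Physics must be in the same day — holds.
OS is a prerequisite for Logic this term — holds.
HCI is a prerequisite for OS this term — holds.
Prof. Rae teaches both Robotics and Databases — holds.
Prof. Mira teaches both Graphics and HCI — holds.
Calculus is a prerequisite for Graphics this term — holds.
Graphics and Physics have overlapping enrolment — holds.
Physics and Chem must be in the same day — holds.

No. Logic happens in the same day as Databases is not satisfied.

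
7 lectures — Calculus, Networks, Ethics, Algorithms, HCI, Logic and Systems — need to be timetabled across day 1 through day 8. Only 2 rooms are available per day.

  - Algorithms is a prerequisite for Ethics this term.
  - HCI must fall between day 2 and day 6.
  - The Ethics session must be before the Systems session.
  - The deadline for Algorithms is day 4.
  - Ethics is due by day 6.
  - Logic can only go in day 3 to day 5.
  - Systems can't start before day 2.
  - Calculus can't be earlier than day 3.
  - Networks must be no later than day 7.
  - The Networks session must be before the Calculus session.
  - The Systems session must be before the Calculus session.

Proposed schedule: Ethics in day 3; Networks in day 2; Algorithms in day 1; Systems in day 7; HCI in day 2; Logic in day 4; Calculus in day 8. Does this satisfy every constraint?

Yes, all constraints hold

The Ethics session must be before the Systems session — holds.
Algorithms is a prerequisite for Ethics this term — holds.
Calculus can't be earlier than day 3 — holds.
Logic can only go in day 3 to day 5 — holds.
The Systems session must be before the Calculus session — holds.
Systems can't start before day 2 — holds.
HCI must fall between day 2 and day 6 — holds.
The deadline for Algorithms is day 4 — holds.
The Networks session must be before the Calculus session — holds.
Ethics is due by day 6 — holds.
Only 2 rooms are available per day — holds.
Networks must be no later than day 7 — holds.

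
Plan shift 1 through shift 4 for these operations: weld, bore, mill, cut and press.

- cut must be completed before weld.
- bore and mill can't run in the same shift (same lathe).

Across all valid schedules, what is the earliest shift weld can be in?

shift 2

Precedence pushes weld to at least shift 2.
weld at shift 2 is achievable: bore -> shift 1; weld -> shift 2; mill -> shift 2; press -> shift 1; cut -> shift 1.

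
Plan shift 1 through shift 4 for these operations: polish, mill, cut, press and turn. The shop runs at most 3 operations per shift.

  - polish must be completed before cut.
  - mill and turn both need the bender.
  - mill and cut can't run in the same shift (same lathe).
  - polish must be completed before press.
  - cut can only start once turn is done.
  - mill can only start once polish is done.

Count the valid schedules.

35

Splitting on polish: it can be shift 1 (27), shift 2 (8). Listing each branch's schedules as (mill, cut, press, turn) by shift number:
polish=shift 1: (2,3,2,1) (2,3,3,1) (2,3,4,1) (2,4,2,1) (2,4,2,3) (2,4,3,1) (2,4,3,3) (2,4,4,1) (2,4,4,3) (3,2,2,1) (3,2,3,1) (3,2,4,1) (3,4,2,1) (3,4,2,2) (3,4,3,1) (3,4,3,2) (3,4,4,1) (3,4,4,2) (4,2,2,1) (4,2,3,1) (4,2,4,1) (4,3,2,1) (4,3,2,2) (4,3,3,1) (4,3,3,2) (4,3,4,1) (4,3,4,2) — 27.
polish=shift 2: (3,4,3,1) (3,4,3,2) (3,4,4,1) (3,4,4,2) (4,3,3,1) (4,3,3,2) (4,3,4,1) (4,3,4,2) — 8.
Summing: 27 + 8 = 35.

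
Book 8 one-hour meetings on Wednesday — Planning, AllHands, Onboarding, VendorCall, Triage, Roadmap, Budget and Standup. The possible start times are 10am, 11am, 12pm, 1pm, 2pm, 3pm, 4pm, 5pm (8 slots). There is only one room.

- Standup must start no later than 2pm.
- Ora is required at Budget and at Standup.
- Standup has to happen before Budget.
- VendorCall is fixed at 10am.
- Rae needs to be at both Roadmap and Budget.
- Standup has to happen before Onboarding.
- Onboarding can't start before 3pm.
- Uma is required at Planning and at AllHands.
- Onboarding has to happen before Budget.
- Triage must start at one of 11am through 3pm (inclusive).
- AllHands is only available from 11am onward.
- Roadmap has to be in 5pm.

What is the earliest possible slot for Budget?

4pm

Precedence pushes Budget to at least 4pm.
Budget at 4pm is achievable: AllHands=1pm; Onboarding=3pm; Triage=12pm; Standup=11am; Planning=2pm; Roadmap=5pm; Budget=4pm; VendorCall=10am.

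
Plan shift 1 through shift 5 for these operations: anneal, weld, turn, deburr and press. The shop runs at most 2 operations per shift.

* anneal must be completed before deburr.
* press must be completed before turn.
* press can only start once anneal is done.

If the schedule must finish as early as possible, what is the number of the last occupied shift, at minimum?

shift 3

The precedence chain requires at least 3 distinct shifts.
With at most 2 per shift and 5 operations, at least 3 shifts are needed.
3 works (last occupied shift: shift 3): for example turn -> shift 3, press -> shift 2, weld -> shift 1, anneal -> shift 1, deburr -> shift 2.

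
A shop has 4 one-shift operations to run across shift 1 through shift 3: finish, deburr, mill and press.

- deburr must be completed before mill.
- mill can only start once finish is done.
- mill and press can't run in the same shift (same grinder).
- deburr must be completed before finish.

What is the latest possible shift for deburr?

Downstream work caps deburr at shift 1.
deburr at shift 1 is achievable: mill in shift 3, finish in shift 2, deburr in shift 1, press in shift 1.

shift 1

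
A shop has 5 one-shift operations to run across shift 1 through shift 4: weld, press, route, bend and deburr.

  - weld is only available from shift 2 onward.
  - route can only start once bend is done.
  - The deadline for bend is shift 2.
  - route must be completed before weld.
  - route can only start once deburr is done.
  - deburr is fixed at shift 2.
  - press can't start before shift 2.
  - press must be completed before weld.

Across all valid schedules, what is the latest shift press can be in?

Press is available from shift 2; downstream work caps press at shift 3.
press at shift 3 is achievable: bend in shift 1; deburr in shift 2; press in shift 3; route in shift 3; weld in shift 4.

shift 3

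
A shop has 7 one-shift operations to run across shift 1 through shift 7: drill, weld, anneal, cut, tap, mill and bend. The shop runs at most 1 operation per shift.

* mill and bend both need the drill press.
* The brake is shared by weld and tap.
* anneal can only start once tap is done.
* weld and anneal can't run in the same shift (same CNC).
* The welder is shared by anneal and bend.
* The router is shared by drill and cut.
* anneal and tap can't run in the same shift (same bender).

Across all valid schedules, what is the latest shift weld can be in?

shift 7

weld at shift 7 is achievable: mill -> shift 5, tap -> shift 1, bend -> shift 6, weld -> shift 7, anneal -> shift 2, drill -> shift 3, cut -> shift 4.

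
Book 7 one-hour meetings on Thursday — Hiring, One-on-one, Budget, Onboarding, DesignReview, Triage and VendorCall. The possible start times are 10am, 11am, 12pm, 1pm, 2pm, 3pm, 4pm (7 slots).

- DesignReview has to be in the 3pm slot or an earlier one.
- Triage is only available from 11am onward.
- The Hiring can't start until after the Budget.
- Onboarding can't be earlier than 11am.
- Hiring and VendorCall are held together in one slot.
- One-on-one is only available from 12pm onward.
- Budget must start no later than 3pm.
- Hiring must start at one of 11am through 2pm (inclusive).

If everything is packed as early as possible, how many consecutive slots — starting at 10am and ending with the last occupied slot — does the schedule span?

3

The precedence chain requires at least 2 distinct slots.
One-on-one can't be placed before 12pm — that is slot 3 counting from 10am — so the schedule must run through at least 3 slots.
3 works (last occupied slot: 12pm): for example One-on-one=12pm; DesignReview=10am; Budget=10am; Hiring=11am; VendorCall=11am; Triage=11am; Onboarding=11am.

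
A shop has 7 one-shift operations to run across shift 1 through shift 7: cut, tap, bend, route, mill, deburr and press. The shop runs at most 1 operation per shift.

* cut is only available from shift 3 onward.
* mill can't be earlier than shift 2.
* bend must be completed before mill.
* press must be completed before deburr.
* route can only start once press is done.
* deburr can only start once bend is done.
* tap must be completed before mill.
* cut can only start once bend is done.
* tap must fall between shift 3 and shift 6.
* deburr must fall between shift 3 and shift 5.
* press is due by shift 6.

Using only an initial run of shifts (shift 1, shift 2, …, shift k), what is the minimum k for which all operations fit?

7 shifts

The precedence chain requires at least 2 distinct shifts.
With at most 1 per shift and 7 operations, at least 7 shifts are needed.
Propagating the time windows through the other constraints, mill can't land before shift 4, so the schedule must run through at least shift 4.
7 works (last occupied shift: shift 7): for example route -> shift 7, press -> shift 1, tap -> shift 4, mill -> shift 6, cut -> shift 5, deburr -> shift 3, bend -> shift 2.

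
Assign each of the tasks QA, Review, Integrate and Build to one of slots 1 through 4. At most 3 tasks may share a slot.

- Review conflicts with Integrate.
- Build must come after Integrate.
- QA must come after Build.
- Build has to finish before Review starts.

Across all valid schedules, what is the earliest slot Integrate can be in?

1

Downstream work caps Integrate at 2.
Integrate at 1 is achievable: QA in 3, Review in 3, Integrate in 1, Build in 2.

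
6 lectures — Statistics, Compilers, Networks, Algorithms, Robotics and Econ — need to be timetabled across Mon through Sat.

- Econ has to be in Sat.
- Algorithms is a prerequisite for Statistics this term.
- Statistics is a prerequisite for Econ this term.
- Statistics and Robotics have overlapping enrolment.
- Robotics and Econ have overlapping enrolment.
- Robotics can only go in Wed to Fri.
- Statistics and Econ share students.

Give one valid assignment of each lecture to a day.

Networks=Mon; Econ=Sat; Compilers=Mon; Algorithms=Mon; Robotics=Wed; Statistics=Tue

Checking: Algorithms(Mon) before Statistics(Tue); Statistics(Tue) before Econ(Sat); Robotics(Wed) != Econ(Sat); Statistics(Tue) != Econ(Sat); Statistics(Tue) != Robotics(Wed); Robotics=Wed in [Wed,Fri]; Econ=Sat in [Sat,Sat].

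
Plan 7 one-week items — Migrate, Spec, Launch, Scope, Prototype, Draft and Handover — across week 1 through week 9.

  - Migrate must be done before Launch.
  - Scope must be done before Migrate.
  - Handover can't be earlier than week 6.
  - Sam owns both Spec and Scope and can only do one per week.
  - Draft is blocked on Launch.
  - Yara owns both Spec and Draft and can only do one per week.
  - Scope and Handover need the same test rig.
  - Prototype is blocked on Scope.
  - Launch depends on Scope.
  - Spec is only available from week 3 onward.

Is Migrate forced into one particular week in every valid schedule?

Migrate can be week 2 (e.g. Spec in week 3, Handover in week 6, Scope in week 1, Migrate in week 2, Prototype in week 2, Draft in week 4, Launch in week 3) or week 3 (e.g. Spec -> week 3; Launch -> week 4; Handover -> week 6; Scope -> week 1; Prototype -> week 2; Draft -> week 5; Migrate -> week 3).

No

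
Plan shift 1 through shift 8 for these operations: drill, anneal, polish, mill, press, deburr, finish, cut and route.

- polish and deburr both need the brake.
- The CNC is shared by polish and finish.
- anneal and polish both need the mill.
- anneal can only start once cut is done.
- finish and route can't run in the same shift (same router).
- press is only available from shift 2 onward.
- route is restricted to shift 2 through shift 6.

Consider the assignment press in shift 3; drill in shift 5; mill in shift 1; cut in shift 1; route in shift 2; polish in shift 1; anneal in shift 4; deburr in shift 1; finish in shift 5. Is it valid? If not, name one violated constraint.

route is restricted to shift 2 through shift 6 — holds.
finish and route can't run in the same shift (same router) — holds.
polish and deburr both need the brake — violated.
anneal can only start once cut is done — holds.
anneal and polish both need the mill — holds.
The CNC is shared by polish and finish — holds.
press is only available from shift 2 onward — holds.

No — it violates: polish and deburr both need the brake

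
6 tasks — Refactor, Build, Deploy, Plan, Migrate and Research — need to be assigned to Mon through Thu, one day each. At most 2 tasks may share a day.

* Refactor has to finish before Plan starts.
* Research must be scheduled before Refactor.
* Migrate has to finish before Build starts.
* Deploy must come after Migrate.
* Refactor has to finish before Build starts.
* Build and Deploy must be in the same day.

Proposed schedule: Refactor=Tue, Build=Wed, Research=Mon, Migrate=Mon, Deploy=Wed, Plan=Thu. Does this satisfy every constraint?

Migrate has to finish before Build starts — holds.
At most 2 tasks may share a day — holds.
Research must be scheduled before Refactor — holds.
Build and Deploy must be in the same day — holds.
Refactor has to finish before Plan starts — holds.
Refactor has to finish before Build starts — holds.
Deploy must come after Migrate — holds.

Yes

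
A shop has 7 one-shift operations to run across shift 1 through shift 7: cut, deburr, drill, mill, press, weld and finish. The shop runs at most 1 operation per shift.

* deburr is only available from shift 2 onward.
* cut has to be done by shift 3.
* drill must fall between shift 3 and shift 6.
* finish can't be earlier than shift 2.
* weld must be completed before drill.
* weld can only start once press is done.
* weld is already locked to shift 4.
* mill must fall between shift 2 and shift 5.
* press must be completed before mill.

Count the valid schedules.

20

Splitting on cut: it can be shift 1 (8), shift 2 (6), shift 3 (6). Listing each branch's schedules as (deburr, drill, mill, press, weld, finish) by shift number:
cut=shift 1: (2,6,5,3,4,7) (3,6,5,2,4,7) (5,6,3,2,4,7) (6,5,3,2,4,7) (7,5,3,2,4,6) (7,6,3,2,4,5) (7,6,5,2,4,3) (7,6,5,3,4,2) — 8.
cut=shift 2: (3,6,5,1,4,7) (5,6,3,1,4,7) (6,5,3,1,4,7) (7,5,3,1,4,6) (7,6,3,1,4,5) (7,6,5,1,4,3) — 6.
cut=shift 3: (2,6,5,1,4,7) (5,6,2,1,4,7) (6,5,2,1,4,7) (7,5,2,1,4,6) (7,6,2,1,4,5) (7,6,5,1,4,2) — 6.
Summing: 8 + 6 + 6 = 20.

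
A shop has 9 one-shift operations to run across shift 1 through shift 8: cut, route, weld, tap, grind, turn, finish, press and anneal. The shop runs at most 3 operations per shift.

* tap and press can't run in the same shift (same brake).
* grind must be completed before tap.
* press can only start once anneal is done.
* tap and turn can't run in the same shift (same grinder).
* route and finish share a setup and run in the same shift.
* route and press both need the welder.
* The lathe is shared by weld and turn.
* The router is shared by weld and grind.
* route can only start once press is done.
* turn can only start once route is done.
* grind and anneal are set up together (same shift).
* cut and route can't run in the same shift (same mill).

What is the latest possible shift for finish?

Finish must be in the same shift as route, which can't be before shift 3, so finish is at least shift 3; finish must be in the same shift as route, which can't be after shift 7, so finish is at most shift 7.
finish at shift 7 is achievable: cut=shift 1; route=shift 7; grind=shift 1; turn=shift 8; press=shift 2; tap=shift 3; anneal=shift 1; weld=shift 2; finish=shift 7.

shift 7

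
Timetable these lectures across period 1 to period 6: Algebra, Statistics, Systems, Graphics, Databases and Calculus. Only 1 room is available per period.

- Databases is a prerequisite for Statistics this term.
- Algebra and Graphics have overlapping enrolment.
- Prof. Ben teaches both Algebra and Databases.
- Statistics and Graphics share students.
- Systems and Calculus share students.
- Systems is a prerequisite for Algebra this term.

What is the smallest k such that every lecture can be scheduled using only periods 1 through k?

6

The precedence chain requires at least 2 distinct periods.
With at most 1 per period and 6 lectures, at least 6 periods are needed.
6 works (last occupied period: period 6): for example Algebra=period 2; Calculus=period 6; Systems=period 1; Graphics=period 5; Databases=period 3; Statistics=period 4.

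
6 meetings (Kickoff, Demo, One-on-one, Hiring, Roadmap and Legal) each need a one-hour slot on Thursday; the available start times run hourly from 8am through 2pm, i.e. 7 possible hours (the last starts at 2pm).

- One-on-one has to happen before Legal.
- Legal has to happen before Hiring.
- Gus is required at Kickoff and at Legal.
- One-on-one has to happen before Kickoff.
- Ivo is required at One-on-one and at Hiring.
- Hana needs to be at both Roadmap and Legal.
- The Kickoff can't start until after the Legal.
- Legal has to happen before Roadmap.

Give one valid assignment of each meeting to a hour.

Legal in 9am, One-on-one in 8am, Kickoff in 10am, Roadmap in 10am, Hiring in 10am, Demo in 8am

Checking: One-on-one(8am) before Legal(9am); Legal(9am) before Hiring(10am); Legal(9am) before Kickoff(10am); Legal(9am) before Roadmap(10am); One-on-one(8am) before Kickoff(10am); One-on-one(8am) != Hiring(10am); Kickoff(10am) != Legal(9am); Roadmap(10am) != Legal(9am).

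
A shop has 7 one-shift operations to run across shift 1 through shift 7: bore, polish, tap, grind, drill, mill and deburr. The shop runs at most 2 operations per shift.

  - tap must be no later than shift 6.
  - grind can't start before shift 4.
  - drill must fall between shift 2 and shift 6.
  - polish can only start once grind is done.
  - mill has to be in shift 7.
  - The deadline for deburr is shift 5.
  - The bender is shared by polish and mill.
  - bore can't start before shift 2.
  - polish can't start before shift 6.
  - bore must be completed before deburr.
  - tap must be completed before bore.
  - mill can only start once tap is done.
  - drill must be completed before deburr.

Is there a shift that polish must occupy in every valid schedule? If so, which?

polish's window is shift 6–shift 7.
mill is fixed at shift 7, and polish can't share a shift with mill.
So polish must be shift 6.

shift 6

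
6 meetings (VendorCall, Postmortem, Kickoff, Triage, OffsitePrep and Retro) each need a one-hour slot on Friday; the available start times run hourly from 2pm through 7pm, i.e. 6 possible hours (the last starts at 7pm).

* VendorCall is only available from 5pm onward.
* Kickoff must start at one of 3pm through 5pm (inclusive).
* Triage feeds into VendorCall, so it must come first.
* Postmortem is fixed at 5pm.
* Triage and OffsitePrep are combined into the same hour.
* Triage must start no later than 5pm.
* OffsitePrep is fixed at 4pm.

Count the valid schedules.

Splitting on VendorCall: it can be 5pm (18), 6pm (18), 7pm (18). Listing each branch's schedules as (Postmortem, Kickoff, Triage, OffsitePrep, Retro):
VendorCall=5pm: (5pm,3pm,4pm,4pm,2pm) (5pm,3pm,4pm,4pm,3pm) (5pm,3pm,4pm,4pm,4pm) (5pm,3pm,4pm,4pm,5pm) (5pm,3pm,4pm,4pm,6pm) (5pm,3pm,4pm,4pm,7pm) (5pm,4pm,4pm,4pm,2pm) (5pm,4pm,4pm,4pm,3pm) (5pm,4pm,4pm,4pm,4pm) (5pm,4pm,4pm,4pm,5pm) (5pm,4pm,4pm,4pm,6pm) (5pm,4pm,4pm,4pm,7pm) (5pm,5pm,4pm,4pm,2pm) (5pm,5pm,4pm,4pm,3pm) (5pm,5pm,4pm,4pm,4pm) (5pm,5pm,4pm,4pm,5pm) (5pm,5pm,4pm,4pm,6pm) (5pm,5pm,4pm,4pm,7pm) — 18.
VendorCall=6pm: (5pm,3pm,4pm,4pm,2pm) (5pm,3pm,4pm,4pm,3pm) (5pm,3pm,4pm,4pm,4pm) (5pm,3pm,4pm,4pm,5pm) (5pm,3pm,4pm,4pm,6pm) (5pm,3pm,4pm,4pm,7pm) (5pm,4pm,4pm,4pm,2pm) (5pm,4pm,4pm,4pm,3pm) (5pm,4pm,4pm,4pm,4pm) (5pm,4pm,4pm,4pm,5pm) (5pm,4pm,4pm,4pm,6pm) (5pm,4pm,4pm,4pm,7pm) (5pm,5pm,4pm,4pm,2pm) (5pm,5pm,4pm,4pm,3pm) (5pm,5pm,4pm,4pm,4pm) (5pm,5pm,4pm,4pm,5pm) (5pm,5pm,4pm,4pm,6pm) (5pm,5pm,4pm,4pm,7pm) — 18.
VendorCall=7pm: (5pm,3pm,4pm,4pm,2pm) (5pm,3pm,4pm,4pm,3pm) (5pm,3pm,4pm,4pm,4pm) (5pm,3pm,4pm,4pm,5pm) (5pm,3pm,4pm,4pm,6pm) (5pm,3pm,4pm,4pm,7pm) (5pm,4pm,4pm,4pm,2pm) (5pm,4pm,4pm,4pm,3pm) (5pm,4pm,4pm,4pm,4pm) (5pm,4pm,4pm,4pm,5pm) (5pm,4pm,4pm,4pm,6pm) (5pm,4pm,4pm,4pm,7pm) (5pm,5pm,4pm,4pm,2pm) (5pm,5pm,4pm,4pm,3pm) (5pm,5pm,4pm,4pm,4pm) (5pm,5pm,4pm,4pm,5pm) (5pm,5pm,4pm,4pm,6pm) (5pm,5pm,4pm,4pm,7pm) — 18.
Summing: 18 + 18 + 18 = 54.

54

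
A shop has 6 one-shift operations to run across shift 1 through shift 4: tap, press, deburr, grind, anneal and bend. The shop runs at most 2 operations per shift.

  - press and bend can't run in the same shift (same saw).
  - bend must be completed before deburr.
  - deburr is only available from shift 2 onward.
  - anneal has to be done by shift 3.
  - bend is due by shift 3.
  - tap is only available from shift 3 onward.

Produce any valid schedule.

deburr in shift 2, tap in shift 3, press in shift 2, bend in shift 1, anneal in shift 1, grind in shift 3

Checking: bend(shift 1) before deburr(shift 2); press(shift 2) != bend(shift 1); bend=shift 1 in [shift 1,shift 3]; tap=shift 3 in [shift 3,shift 4]; deburr=shift 2 in [shift 2,shift 4]; anneal=shift 1 in [shift 1,shift 3]; max 2 per shift (cap 2).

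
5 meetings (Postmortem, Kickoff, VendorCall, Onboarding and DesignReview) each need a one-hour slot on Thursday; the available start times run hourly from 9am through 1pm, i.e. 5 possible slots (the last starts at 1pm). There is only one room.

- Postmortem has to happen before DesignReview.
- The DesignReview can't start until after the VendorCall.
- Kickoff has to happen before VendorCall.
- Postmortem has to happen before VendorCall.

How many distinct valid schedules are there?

Splitting on Postmortem: it can be 9am (4), 10am (4), 11am (2). Listing each branch's schedules as (Kickoff, VendorCall, Onboarding, DesignReview):
Postmortem=9am: (10am,11am,12pm,1pm) (10am,11am,1pm,12pm) (10am,12pm,11am,1pm) (11am,12pm,10am,1pm) — 4.
Postmortem=10am: (9am,11am,12pm,1pm) (9am,11am,1pm,12pm) (9am,12pm,11am,1pm) (11am,12pm,9am,1pm) — 4.
Postmortem=11am: (9am,12pm,10am,1pm) (10am,12pm,9am,1pm) — 2.
Summing: 4 + 4 + 2 = 10.

10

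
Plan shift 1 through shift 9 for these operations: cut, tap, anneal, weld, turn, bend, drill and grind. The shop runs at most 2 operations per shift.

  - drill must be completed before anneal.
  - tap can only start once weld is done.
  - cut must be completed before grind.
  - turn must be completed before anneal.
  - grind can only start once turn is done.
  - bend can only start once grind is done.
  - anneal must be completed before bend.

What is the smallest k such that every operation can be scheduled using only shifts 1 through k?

The precedence chain requires at least 3 distinct shifts.
With at most 2 per shift and 8 operations, at least 4 shifts are needed.
4 works (last occupied shift: shift 4): for example cut -> shift 2; drill -> shift 1; tap -> shift 4; bend -> shift 4; weld -> shift 3; grind -> shift 3; turn -> shift 1; anneal -> shift 2.

4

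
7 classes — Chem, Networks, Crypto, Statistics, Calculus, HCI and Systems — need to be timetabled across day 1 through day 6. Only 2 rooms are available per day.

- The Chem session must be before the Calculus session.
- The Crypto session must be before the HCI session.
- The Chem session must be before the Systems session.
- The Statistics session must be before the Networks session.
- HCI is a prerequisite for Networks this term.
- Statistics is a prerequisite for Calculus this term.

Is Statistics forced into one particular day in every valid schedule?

No

Statistics can be day 1 (e.g. HCI=day 3, Calculus=day 2, Statistics=day 1, Networks=day 4, Crypto=day 2, Chem=day 1, Systems=day 3) or day 2 (e.g. Crypto -> day 1, Calculus -> day 3, Networks -> day 3, HCI -> day 2, Statistics -> day 2, Chem -> day 1, Systems -> day 4).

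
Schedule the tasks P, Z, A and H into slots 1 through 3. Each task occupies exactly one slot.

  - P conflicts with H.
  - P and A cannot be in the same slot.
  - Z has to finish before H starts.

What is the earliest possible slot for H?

Precedence pushes H to at least 2.
H at 2 is achievable: A=2; P=1; Z=1; H=2.

2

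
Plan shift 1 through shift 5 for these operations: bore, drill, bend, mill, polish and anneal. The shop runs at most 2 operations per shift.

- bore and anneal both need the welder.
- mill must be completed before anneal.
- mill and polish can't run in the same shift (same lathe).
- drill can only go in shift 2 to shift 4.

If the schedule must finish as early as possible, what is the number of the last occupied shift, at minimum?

3

The precedence chain requires at least 2 distinct shifts.
With at most 2 per shift and 6 operations, at least 3 shifts are needed.
3 works (last occupied shift: shift 3): for example anneal in shift 2; polish in shift 3; bore in shift 1; drill in shift 2; mill in shift 1; bend in shift 3.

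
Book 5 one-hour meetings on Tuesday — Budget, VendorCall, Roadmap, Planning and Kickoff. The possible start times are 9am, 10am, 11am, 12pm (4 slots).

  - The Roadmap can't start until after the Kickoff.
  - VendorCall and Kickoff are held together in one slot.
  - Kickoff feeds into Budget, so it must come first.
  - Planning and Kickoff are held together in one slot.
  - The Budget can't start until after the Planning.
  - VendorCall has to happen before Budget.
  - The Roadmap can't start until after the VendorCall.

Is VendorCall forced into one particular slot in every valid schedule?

No

VendorCall can be 9am (e.g. Roadmap=10am, Planning=9am, Kickoff=9am, Budget=10am, VendorCall=9am) or 10am (e.g. Roadmap -> 11am, Planning -> 10am, Kickoff -> 10am, VendorCall -> 10am, Budget -> 11am).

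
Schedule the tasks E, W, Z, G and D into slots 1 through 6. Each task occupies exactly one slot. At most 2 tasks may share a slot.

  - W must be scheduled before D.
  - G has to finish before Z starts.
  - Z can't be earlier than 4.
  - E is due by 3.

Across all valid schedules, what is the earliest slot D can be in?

2

Precedence pushes D to at least 2.
D at 2 is achievable: E in 1, Z in 4, D in 2, W in 1, G in 2.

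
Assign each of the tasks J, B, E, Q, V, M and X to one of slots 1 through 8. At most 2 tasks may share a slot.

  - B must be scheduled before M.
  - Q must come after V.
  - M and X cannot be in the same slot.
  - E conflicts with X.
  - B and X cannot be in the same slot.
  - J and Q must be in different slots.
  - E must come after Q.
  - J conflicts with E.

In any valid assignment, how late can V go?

6

Downstream work caps V at 6.
V at 6 is achievable: Q in 7; X in 3; J in 1; M in 2; V in 6; E in 8; B in 1.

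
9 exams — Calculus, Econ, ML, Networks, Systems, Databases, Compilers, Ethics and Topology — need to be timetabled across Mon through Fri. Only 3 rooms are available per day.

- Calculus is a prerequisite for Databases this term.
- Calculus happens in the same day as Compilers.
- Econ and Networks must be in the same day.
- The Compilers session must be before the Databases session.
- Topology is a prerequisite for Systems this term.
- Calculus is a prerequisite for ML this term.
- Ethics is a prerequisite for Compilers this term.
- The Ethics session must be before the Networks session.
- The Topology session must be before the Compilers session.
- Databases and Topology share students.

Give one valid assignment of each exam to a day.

Calculus -> Tue, Topology -> Mon, Compilers -> Tue, Networks -> Thu, ML -> Wed, Databases -> Wed, Systems -> Tue, Econ -> Thu, Ethics -> Mon

Checking: Ethics(Mon) before Networks(Thu); Compilers(Tue) before Databases(Wed); Topology(Mon) before Systems(Tue); Calculus(Tue) before ML(Wed); Calculus(Tue) before Databases(Wed); Ethics(Mon) before Compilers(Tue); Topology(Mon) before Compilers(Tue); Databases(Wed) != Topology(Mon); Calculus = Compilers = Tue; Econ = Networks = Thu; max 3 per day (cap 3).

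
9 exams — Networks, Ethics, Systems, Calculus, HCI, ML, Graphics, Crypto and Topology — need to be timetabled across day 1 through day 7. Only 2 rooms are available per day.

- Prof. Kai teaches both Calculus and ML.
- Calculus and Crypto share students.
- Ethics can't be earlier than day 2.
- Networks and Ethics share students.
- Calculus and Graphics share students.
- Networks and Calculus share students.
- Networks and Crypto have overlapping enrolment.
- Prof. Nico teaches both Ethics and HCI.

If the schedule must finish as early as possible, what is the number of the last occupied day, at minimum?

5

With at most 2 per day and 9 exams, at least 5 days are needed.
Ethics can't be placed before day 2, so the schedule must run through at least day 2.
5 works (last occupied day: day 5): for example Crypto=day 4; Graphics=day 4; ML=day 3; Topology=day 5; Ethics=day 2; Calculus=day 2; Networks=day 1; Systems=day 1; HCI=day 3.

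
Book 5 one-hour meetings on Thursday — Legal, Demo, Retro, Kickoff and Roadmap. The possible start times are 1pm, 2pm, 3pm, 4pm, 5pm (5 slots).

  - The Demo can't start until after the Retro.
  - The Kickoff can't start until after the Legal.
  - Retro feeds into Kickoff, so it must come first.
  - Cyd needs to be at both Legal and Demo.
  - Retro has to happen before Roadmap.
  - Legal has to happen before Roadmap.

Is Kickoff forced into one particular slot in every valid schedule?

No

Kickoff can be 2pm (e.g. Kickoff in 2pm; Demo in 2pm; Retro in 1pm; Roadmap in 2pm; Legal in 1pm) or 3pm (e.g. Kickoff=3pm; Demo=2pm; Legal=1pm; Retro=1pm; Roadmap=2pm).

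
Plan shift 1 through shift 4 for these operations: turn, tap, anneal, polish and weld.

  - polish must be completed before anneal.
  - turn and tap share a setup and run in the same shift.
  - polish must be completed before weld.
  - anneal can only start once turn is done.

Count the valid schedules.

Splitting on turn: it can be shift 1 (14), shift 2 (11), shift 3 (6). Listing each branch's schedules as (tap, anneal, polish, weld) by shift number:
turn=shift 1: (1,2,1,2) (1,2,1,3) (1,2,1,4) (1,3,1,2) (1,3,1,3) (1,3,1,4) (1,3,2,3) (1,3,2,4) (1,4,1,2) (1,4,1,3) (1,4,1,4) (1,4,2,3) (1,4,2,4) (1,4,3,4) — 14.
turn=shift 2: (2,3,1,2) (2,3,1,3) (2,3,1,4) (2,3,2,3) (2,3,2,4) (2,4,1,2) (2,4,1,3) (2,4,1,4) (2,4,2,3) (2,4,2,4) (2,4,3,4) — 11.
turn=shift 3: (3,4,1,2) (3,4,1,3) (3,4,1,4) (3,4,2,3) (3,4,2,4) (3,4,3,4) — 6.
Summing: 14 + 11 + 6 = 31.

31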